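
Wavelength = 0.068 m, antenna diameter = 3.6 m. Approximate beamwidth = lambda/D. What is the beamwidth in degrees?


BW_rad = 0.068 / 3.6 = 0.018889
BW_deg = 1.08 degrees

1.08 degrees


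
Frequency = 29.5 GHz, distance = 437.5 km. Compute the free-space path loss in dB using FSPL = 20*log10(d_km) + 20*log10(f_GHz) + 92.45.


20*log10(437.5) = 52.82
20*log10(29.5) = 29.4
FSPL = 174.7 dB

174.7 dB


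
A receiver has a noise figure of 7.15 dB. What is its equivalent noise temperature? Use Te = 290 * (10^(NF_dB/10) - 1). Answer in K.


NF_lin = 10^(7.15/10) = 5.188
Te = 290 * (5.188 - 1) = 1214.5 K

1214.5 K


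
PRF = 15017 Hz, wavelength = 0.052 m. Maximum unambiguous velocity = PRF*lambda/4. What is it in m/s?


V_ua = 15017 * 0.052 / 4 = 195.2 m/s

195.2 m/s


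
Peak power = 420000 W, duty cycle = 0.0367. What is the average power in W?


P_avg = 420000 * 0.0367 = 15414.0 W

15414.0 W


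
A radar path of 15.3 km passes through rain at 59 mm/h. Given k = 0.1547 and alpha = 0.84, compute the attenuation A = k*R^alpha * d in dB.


gamma = 0.1547 * 59^0.84 = 4.753418 dB/km
A = 4.753418 * 15.3 = 72.73 dB

72.73 dB


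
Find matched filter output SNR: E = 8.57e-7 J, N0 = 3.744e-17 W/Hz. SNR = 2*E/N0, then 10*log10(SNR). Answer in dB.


SNR_lin = 2 * 8.57e-7 / 3.744e-17 = 4.578e10
SNR_dB = 10*log10(4.578e10) = 106.6 dB

106.6 dB


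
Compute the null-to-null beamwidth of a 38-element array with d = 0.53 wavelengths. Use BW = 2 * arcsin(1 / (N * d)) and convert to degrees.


1/(N*d) = 1/(38*0.53) = 0.049652
BW = 2*arcsin(0.049652) = 5.7 degrees

5.7 degrees


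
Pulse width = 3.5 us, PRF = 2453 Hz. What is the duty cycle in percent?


DC = 3.5e-6 * 2453 * 100 = 0.86%

0.86%


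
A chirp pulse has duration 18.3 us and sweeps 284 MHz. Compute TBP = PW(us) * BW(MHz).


TBP = 18.3 * 284 = 5197.2

5197.2


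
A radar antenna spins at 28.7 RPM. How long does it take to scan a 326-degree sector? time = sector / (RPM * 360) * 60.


t = 326 / (28.7 * 360) * 60 = 1.89 s

1.89 s


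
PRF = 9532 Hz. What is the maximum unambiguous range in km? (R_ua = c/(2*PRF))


R_ua = 3e8 / (2 * 9532) = 15736.5 m = 15.7 km

15.7 km


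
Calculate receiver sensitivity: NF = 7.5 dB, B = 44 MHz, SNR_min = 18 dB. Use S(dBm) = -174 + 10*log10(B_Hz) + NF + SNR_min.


10*log10(44000000.0) = 76.43
S = -174 + 76.43 + 7.5 + 18 = -72.1 dBm

-72.1 dBm


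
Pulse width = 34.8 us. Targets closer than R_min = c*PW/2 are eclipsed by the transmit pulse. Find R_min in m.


R_min = 3e8 * 34.8e-6 / 2 = 5220.0 m

5220.0 m


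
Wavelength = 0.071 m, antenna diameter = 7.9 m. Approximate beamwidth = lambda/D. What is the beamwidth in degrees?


BW_rad = 0.071 / 7.9 = 0.008987
BW_deg = 0.51 degrees

0.51 degrees


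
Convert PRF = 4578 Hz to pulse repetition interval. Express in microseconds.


PRI = 1/4578 = 0.000218436 s = 218.4 us

218.4 us


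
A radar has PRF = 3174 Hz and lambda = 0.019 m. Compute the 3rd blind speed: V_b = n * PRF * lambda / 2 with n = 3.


V_blind = 3 * 3174 * 0.019 / 2 = 90.5 m/s

90.5 m/s


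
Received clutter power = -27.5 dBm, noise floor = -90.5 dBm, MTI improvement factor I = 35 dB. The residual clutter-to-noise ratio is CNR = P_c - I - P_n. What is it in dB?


CNR = -27.5 - 35 - (-90.5) = 28.0 dB

28.0 dB


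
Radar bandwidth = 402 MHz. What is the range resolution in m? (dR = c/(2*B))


dR = 3e8 / (2 * 402000000.0) = 0.37 m

0.37 m


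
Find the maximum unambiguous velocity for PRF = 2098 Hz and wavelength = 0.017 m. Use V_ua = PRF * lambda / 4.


V_ua = 2098 * 0.017 / 4 = 8.9 m/s

8.9 m/s


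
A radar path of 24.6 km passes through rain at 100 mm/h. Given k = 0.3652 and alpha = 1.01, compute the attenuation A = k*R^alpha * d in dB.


gamma = 0.3652 * 100^1.01 = 38.241135 dB/km
A = 38.241135 * 24.6 = 940.73 dB

940.73 dB


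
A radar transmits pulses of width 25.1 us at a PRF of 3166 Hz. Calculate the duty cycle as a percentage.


DC = 25.1e-6 * 3166 * 100 = 7.95%

7.95%


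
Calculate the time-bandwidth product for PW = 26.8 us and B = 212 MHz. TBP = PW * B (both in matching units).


TBP = 26.8 * 212 = 5681.6

5681.6


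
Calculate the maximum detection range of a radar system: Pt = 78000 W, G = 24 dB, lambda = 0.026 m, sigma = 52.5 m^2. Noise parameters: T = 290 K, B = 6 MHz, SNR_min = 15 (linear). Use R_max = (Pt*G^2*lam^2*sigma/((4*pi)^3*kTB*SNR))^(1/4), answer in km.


G_lin = 10^(24/10) = 251.188643
R^4 = 78000 * 251.188643^2 * 0.026^2 * 52.5 / ((4*pi)^3 * 1.38e-23 * 290 * 6000000.0 * 15)
R^4 = 2.44372e17 m^4
R_max = (2.44372e17)^(1/4) = 22233.8 m = 22.2 km

22.2 km


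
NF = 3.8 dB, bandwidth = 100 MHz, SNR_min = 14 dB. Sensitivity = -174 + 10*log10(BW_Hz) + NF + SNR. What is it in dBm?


10*log10(100000000.0) = 80.0
S = -174 + 80.0 + 3.8 + 14 = -76.2 dBm

-76.2 dBm


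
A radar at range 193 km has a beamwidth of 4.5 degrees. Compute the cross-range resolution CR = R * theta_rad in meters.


BW_rad = 0.078539816
CR = 193000 * 0.078539816 = 15158.2 m

15158.2 m


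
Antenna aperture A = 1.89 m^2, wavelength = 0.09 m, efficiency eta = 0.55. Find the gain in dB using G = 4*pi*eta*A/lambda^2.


G_linear = 4*pi*0.55*1.89/0.09^2 = 1612.68
G_dB = 10*log10(1612.68) = 32.1 dB

32.1 dB


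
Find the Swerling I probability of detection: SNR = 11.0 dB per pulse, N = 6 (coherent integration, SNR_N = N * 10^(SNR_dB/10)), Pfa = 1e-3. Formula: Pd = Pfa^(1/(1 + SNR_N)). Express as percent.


SNR_lin = 10^(11.0/10) = 12.58925
SNR_N = 6 * 12.58925 = 75.5355
1/(1 + SNR_N) = 1/76.5355 = 0.0130658
Pd = (1e-3)^0.0130658 = 0.9137
Pd = 91.4%

91.4%


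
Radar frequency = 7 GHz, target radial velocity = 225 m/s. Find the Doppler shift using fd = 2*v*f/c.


fd = 2 * 225 * 7000000000.0 / 3e8 = 10500.0 Hz

10500.0 Hz


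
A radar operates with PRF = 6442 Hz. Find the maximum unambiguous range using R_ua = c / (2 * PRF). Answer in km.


R_ua = 3e8 / (2 * 6442) = 23284.7 m = 23.3 km

23.3 km


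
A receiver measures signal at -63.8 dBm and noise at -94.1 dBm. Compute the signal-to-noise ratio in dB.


SNR = -63.8 - (-94.1) = 30.3 dB

30.3 dB


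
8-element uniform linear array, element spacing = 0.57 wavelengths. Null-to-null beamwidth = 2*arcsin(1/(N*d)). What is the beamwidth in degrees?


1/(N*d) = 1/(8*0.57) = 0.219298
BW = 2*arcsin(0.219298) = 25.3 degrees

25.3 degrees


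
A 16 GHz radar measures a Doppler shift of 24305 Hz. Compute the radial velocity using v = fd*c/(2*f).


v = 24305 * 3e8 / (2 * 16000000000.0) = 227.9 m/s

227.9 m/s


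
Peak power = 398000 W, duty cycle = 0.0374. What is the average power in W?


P_avg = 398000 * 0.0374 = 14885.2 W

14885.2 W


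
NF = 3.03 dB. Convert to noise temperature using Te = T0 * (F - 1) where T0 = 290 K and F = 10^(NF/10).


NF_lin = 10^(3.03/10) = 2.009093
Te = 290 * (2.009093 - 1) = 292.6 K

292.6 K


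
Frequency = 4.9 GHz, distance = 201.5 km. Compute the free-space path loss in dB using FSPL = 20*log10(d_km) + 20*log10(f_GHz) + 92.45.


20*log10(201.5) = 46.09
20*log10(4.9) = 13.8
FSPL = 152.3 dB

152.3 dB


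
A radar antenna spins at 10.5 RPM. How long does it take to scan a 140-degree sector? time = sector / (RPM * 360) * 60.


t = 140 / (10.5 * 360) * 60 = 2.22 s

2.22 s


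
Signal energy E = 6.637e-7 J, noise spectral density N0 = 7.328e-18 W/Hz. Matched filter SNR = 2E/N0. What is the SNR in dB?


SNR_lin = 2 * 6.637e-7 / 7.328e-18 = 1.811e11
SNR_dB = 10*log10(1.811e11) = 112.6 dB

112.6 dB


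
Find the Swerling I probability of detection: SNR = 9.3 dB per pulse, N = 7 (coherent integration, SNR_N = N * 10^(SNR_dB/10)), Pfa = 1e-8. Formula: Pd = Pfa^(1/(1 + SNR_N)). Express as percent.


SNR_lin = 10^(9.3/10) = 8.51138
SNR_N = 7 * 8.51138 = 59.57966
1/(1 + SNR_N) = 1/60.57966 = 0.0165072
Pd = (1e-8)^0.0165072 = 0.73781
Pd = 73.8%

73.8%


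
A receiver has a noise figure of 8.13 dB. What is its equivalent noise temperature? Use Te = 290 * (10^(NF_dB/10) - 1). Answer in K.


NF_lin = 10^(8.13/10) = 6.501297
Te = 290 * (6.501297 - 1) = 1595.4 K

1595.4 K


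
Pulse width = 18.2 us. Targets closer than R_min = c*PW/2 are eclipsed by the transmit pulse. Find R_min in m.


R_min = 3e8 * 18.2e-6 / 2 = 2730.0 m

2730.0 m


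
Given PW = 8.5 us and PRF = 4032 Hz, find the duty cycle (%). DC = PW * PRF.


DC = 8.5e-6 * 4032 * 100 = 3.43%

3.43%


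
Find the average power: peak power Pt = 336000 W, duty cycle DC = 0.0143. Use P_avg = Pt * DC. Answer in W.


P_avg = 336000 * 0.0143 = 4804.8 W

4804.8 W


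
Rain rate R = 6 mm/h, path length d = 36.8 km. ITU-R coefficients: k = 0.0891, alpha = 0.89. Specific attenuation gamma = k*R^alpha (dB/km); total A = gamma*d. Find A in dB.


gamma = 0.0891 * 6^0.89 = 0.438967 dB/km
A = 0.438967 * 36.8 = 16.15 dB

16.15 dB


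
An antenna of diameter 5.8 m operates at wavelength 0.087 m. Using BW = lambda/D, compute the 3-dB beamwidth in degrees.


BW_rad = 0.087 / 5.8 = 0.015
BW_deg = 0.86 degrees

0.86 degrees


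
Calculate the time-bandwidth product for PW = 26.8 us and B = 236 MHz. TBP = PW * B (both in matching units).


TBP = 26.8 * 236 = 6324.8

6324.8


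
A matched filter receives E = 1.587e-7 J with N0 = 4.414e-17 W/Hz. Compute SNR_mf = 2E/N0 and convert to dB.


SNR_lin = 2 * 1.587e-7 / 4.414e-17 = 7.191e9
SNR_dB = 10*log10(7.191e9) = 98.6 dB

98.6 dB


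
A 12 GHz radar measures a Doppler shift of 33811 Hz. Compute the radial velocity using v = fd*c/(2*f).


v = 33811 * 3e8 / (2 * 12000000000.0) = 422.6 m/s

422.6 m/s


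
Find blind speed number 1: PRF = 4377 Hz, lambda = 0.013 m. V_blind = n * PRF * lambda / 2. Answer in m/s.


V_blind = 1 * 4377 * 0.013 / 2 = 28.5 m/s

28.5 m/s


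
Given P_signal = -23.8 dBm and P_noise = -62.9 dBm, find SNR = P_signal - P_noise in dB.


SNR = -23.8 - (-62.9) = 39.1 dB

39.1 dB


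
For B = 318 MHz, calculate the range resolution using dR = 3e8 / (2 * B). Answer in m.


dR = 3e8 / (2 * 318000000.0) = 0.47 m

0.47 m


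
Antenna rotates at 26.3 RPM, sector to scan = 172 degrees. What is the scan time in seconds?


t = 172 / (26.3 * 360) * 60 = 1.09 s

1.09 s


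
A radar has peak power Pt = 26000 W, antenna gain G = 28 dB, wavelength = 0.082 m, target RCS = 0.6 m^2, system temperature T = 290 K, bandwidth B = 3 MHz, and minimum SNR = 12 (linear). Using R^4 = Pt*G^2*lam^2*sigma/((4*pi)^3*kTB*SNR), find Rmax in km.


G_lin = 10^(28/10) = 630.957344
R^4 = 26000 * 630.957344^2 * 0.082^2 * 0.6 / ((4*pi)^3 * 1.38e-23 * 290 * 3000000.0 * 12)
R^4 = 1.46064e17 m^4
R_max = (1.46064e17)^(1/4) = 19549.5 m = 19.5 km

19.5 km


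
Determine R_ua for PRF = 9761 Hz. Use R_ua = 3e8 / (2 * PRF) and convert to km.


R_ua = 3e8 / (2 * 9761) = 15367.3 m = 15.4 km

15.4 km


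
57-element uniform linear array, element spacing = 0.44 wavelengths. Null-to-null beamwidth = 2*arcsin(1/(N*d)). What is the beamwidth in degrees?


1/(N*d) = 1/(57*0.44) = 0.039872
BW = 2*arcsin(0.039872) = 4.6 degrees

4.6 degrees


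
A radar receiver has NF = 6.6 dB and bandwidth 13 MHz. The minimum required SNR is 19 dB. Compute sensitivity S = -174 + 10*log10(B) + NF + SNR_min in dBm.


10*log10(13000000.0) = 71.14
S = -174 + 71.14 + 6.6 + 19 = -77.3 dBm

-77.3 dBm


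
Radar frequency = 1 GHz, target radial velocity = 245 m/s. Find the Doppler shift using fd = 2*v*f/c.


fd = 2 * 245 * 1000000000.0 / 3e8 = 1633.3 Hz

1633.3 Hz


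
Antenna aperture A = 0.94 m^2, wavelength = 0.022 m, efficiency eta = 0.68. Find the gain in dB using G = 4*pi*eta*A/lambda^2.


G_linear = 4*pi*0.68*0.94/0.022^2 = 16595.92
G_dB = 10*log10(16595.92) = 42.2 dB

42.2 dB


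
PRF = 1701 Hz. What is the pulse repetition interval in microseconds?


PRI = 1/1701 = 0.0005878895 s = 587.9 us

587.9 us


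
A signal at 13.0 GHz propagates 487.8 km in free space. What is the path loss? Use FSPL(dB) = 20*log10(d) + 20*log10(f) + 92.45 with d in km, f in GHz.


20*log10(487.8) = 53.76
20*log10(13.0) = 22.28
FSPL = 168.5 dB

168.5 dB


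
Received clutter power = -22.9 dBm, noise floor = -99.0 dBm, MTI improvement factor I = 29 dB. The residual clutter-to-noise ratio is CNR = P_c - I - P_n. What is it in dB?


CNR = -22.9 - 29 - (-99.0) = 47.1 dB

47.1 dB


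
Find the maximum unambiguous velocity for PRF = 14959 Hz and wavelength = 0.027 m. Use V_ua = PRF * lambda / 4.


V_ua = 14959 * 0.027 / 4 = 101.0 m/s

101.0 m/s


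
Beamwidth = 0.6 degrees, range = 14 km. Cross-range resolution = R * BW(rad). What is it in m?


BW_rad = 0.010471976
CR = 14000 * 0.010471976 = 146.6 m

146.6 m


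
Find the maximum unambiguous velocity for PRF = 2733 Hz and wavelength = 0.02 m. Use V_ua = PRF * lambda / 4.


V_ua = 2733 * 0.02 / 4 = 13.7 m/s

13.7 m/s


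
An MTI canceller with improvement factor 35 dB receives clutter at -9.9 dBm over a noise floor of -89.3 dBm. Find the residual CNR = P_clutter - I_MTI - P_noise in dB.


CNR = -9.9 - 35 - (-89.3) = 44.4 dB

44.4 dB


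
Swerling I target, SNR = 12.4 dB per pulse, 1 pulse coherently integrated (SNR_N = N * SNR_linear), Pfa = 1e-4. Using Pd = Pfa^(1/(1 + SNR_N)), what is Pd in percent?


SNR_lin = 10^(12.4/10) = 17.37801
SNR_N = 1 * 17.37801 = 17.37801
1/(1 + SNR_N) = 1/18.37801 = 0.0544129
Pd = (1e-4)^0.0544129 = 0.60583
Pd = 60.6%

60.6%


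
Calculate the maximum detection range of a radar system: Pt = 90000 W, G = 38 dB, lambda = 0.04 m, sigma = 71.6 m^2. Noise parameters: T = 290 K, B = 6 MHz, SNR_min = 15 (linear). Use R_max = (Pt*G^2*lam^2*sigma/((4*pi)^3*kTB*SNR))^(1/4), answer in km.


G_lin = 10^(38/10) = 6309.573445
R^4 = 90000 * 6309.573445^2 * 0.04^2 * 71.6 / ((4*pi)^3 * 1.38e-23 * 290 * 6000000.0 * 15)
R^4 = 5.74283e20 m^4
R_max = (5.74283e20)^(1/4) = 154803.8 m = 154.8 km

154.8 km


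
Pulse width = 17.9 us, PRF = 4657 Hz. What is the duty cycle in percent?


DC = 17.9e-6 * 4657 * 100 = 8.34%

8.34%


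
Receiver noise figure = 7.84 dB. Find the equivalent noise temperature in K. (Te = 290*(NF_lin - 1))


NF_lin = 10^(7.84/10) = 6.08135
Te = 290 * (6.08135 - 1) = 1473.6 K

1473.6 K


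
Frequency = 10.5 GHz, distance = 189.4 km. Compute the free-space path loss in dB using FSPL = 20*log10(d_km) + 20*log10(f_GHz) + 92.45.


20*log10(189.4) = 45.55
20*log10(10.5) = 20.42
FSPL = 158.4 dB

158.4 dB


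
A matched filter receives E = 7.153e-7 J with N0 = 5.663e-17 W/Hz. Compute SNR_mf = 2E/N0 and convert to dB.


SNR_lin = 2 * 7.153e-7 / 5.663e-17 = 2.526e10
SNR_dB = 10*log10(2.526e10) = 104.0 dB

104.0 dB


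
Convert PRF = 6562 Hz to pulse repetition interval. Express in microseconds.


PRI = 1/6562 = 0.0001523926 s = 152.4 us

152.4 us


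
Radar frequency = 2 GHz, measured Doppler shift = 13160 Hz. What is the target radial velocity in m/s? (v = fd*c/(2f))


v = 13160 * 3e8 / (2 * 2000000000.0) = 987.0 m/s

987.0 m/s


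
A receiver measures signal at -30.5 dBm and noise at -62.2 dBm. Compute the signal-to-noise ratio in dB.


SNR = -30.5 - (-62.2) = 31.7 dB

31.7 dB


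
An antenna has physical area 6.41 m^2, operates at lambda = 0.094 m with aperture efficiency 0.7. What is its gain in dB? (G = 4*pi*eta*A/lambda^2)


G_linear = 4*pi*0.7*6.41/0.094^2 = 6381.32
G_dB = 10*log10(6381.32) = 38.0 dB

38.0 dB


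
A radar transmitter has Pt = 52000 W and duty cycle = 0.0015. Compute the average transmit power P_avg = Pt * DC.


P_avg = 52000 * 0.0015 = 78.0 W

78.0 W


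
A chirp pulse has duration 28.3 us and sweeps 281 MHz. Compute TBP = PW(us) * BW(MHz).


TBP = 28.3 * 281 = 7952.3

7952.3


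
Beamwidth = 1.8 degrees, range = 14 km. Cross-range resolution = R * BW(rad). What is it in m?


BW_rad = 0.031415927
CR = 14000 * 0.031415927 = 439.8 m

439.8 m


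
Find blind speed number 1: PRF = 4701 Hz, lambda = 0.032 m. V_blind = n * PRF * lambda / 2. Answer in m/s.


V_blind = 1 * 4701 * 0.032 / 2 = 75.2 m/s

75.2 m/s


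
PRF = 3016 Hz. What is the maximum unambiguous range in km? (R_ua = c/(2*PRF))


R_ua = 3e8 / (2 * 3016) = 49734.7 m = 49.7 km

49.7 km


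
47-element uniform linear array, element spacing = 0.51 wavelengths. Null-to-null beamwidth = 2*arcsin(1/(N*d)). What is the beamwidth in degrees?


1/(N*d) = 1/(47*0.51) = 0.041719
BW = 2*arcsin(0.041719) = 4.8 degrees

4.8 degrees


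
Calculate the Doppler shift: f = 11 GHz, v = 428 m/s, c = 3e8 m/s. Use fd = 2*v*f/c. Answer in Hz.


fd = 2 * 428 * 11000000000.0 / 3e8 = 31386.7 Hz

31386.7 Hz


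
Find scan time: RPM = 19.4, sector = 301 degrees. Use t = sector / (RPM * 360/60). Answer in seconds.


t = 301 / (19.4 * 360) * 60 = 2.59 s

2.59 s


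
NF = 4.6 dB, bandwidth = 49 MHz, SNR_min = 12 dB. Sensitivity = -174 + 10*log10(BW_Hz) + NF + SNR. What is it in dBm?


10*log10(49000000.0) = 76.9
S = -174 + 76.9 + 4.6 + 12 = -80.5 dBm

-80.5 dBm


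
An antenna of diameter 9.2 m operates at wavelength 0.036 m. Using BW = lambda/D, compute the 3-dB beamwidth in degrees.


BW_rad = 0.036 / 9.2 = 0.003913
BW_deg = 0.22 degrees

0.22 degrees


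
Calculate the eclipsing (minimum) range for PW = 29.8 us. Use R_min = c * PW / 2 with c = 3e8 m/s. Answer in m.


R_min = 3e8 * 29.8e-6 / 2 = 4470.0 m

4470.0 m


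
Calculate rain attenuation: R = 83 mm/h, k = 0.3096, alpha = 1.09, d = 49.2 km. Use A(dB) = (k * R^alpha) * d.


gamma = 0.3096 * 83^1.09 = 38.246885 dB/km
A = 38.246885 * 49.2 = 1881.75 dB

1881.75 dB


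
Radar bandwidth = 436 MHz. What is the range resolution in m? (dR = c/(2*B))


dR = 3e8 / (2 * 436000000.0) = 0.34 m

0.34 m


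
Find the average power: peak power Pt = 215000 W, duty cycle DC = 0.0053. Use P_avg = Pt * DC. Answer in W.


P_avg = 215000 * 0.0053 = 1139.5 W

1139.5 W


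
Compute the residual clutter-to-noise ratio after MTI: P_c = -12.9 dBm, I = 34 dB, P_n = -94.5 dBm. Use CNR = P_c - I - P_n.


CNR = -12.9 - 34 - (-94.5) = 47.6 dB

47.6 dB


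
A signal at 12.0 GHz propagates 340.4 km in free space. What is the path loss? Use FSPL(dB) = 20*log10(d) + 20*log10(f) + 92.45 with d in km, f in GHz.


20*log10(340.4) = 50.64
20*log10(12.0) = 21.58
FSPL = 164.7 dB

164.7 dB


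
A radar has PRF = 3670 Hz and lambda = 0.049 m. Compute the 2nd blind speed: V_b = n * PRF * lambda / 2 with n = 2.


V_blind = 2 * 3670 * 0.049 / 2 = 179.8 m/s

179.8 m/s


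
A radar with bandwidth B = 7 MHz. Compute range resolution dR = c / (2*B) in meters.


dR = 3e8 / (2 * 7000000.0) = 21.43 m

21.43 m


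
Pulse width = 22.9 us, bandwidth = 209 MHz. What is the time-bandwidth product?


TBP = 22.9 * 209 = 4786.1

4786.1


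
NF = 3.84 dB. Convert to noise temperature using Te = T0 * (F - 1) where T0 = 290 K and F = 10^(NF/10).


NF_lin = 10^(3.84/10) = 2.421029
Te = 290 * (2.421029 - 1) = 412.1 K

412.1 K


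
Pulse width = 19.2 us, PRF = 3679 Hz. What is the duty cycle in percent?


DC = 19.2e-6 * 3679 * 100 = 7.06%

7.06%


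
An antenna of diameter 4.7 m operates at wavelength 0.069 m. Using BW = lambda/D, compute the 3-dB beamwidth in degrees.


BW_rad = 0.069 / 4.7 = 0.014681
BW_deg = 0.84 degrees

0.84 degrees


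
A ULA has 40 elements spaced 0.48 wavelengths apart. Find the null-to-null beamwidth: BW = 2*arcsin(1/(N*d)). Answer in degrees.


1/(N*d) = 1/(40*0.48) = 0.052083
BW = 2*arcsin(0.052083) = 6.0 degrees

6.0 degrees


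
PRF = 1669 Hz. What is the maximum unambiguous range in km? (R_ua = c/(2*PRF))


R_ua = 3e8 / (2 * 1669) = 89874.2 m = 89.9 km

89.9 km


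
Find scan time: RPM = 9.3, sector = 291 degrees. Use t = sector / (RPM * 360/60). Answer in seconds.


t = 291 / (9.3 * 360) * 60 = 5.22 s

5.22 s


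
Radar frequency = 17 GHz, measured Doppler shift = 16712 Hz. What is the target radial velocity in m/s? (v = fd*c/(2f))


v = 16712 * 3e8 / (2 * 17000000000.0) = 147.5 m/s

147.5 m/s


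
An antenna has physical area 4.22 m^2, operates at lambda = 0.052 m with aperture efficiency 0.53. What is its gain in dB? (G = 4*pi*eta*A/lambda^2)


G_linear = 4*pi*0.53*4.22/0.052^2 = 10394.21
G_dB = 10*log10(10394.21) = 40.2 dB

40.2 dB


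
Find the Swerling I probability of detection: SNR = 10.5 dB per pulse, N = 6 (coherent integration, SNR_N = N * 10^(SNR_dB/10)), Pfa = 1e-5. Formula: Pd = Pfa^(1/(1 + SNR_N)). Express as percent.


SNR_lin = 10^(10.5/10) = 11.22018
SNR_N = 6 * 11.22018 = 67.32108
1/(1 + SNR_N) = 1/68.32108 = 0.0146368
Pd = (1e-5)^0.0146368 = 0.84492
Pd = 84.5%

84.5%


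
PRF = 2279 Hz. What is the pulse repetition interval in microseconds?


PRI = 1/2279 = 0.0004387889 s = 438.8 us

438.8 us


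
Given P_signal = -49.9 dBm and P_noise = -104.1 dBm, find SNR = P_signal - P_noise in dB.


SNR = -49.9 - (-104.1) = 54.2 dB

54.2 dB


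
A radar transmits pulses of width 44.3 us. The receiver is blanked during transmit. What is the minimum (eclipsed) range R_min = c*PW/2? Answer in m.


R_min = 3e8 * 44.3e-6 / 2 = 6645.0 m

6645.0 m


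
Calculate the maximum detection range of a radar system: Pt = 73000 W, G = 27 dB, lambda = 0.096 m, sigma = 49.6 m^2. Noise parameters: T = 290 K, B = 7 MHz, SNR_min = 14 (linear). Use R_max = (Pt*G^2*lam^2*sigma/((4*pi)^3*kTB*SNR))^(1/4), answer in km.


G_lin = 10^(27/10) = 501.187234
R^4 = 73000 * 501.187234^2 * 0.096^2 * 49.6 / ((4*pi)^3 * 1.38e-23 * 290 * 7000000.0 * 14)
R^4 = 1.077e19 m^4
R_max = (1.077e19)^(1/4) = 57286.7 m = 57.3 km

57.3 km


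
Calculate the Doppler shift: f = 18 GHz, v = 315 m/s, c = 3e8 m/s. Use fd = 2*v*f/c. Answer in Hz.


fd = 2 * 315 * 18000000000.0 / 3e8 = 37800.0 Hz

37800.0 Hz


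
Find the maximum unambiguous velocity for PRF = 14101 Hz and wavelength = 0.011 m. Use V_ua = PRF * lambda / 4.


V_ua = 14101 * 0.011 / 4 = 38.8 m/s

38.8 m/s


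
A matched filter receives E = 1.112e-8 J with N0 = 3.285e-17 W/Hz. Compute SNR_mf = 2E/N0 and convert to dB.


SNR_lin = 2 * 1.112e-8 / 3.285e-17 = 6.77e8
SNR_dB = 10*log10(6.77e8) = 88.3 dB

88.3 dB


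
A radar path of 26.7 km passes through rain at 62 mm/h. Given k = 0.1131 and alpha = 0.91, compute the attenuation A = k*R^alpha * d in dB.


gamma = 0.1131 * 62^0.91 = 4.836587 dB/km
A = 4.836587 * 26.7 = 129.14 dB

129.14 dB


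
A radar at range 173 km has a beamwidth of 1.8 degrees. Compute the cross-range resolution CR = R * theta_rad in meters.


BW_rad = 0.031415927
CR = 173000 * 0.031415927 = 5435.0 m

5435.0 m


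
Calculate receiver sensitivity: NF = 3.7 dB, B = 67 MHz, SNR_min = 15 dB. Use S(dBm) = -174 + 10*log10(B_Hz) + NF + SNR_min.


10*log10(67000000.0) = 78.26
S = -174 + 78.26 + 3.7 + 15 = -77.0 dBm

-77.0 dBm


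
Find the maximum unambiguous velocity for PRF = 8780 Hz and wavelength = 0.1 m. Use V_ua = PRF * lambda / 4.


V_ua = 8780 * 0.1 / 4 = 219.5 m/s

219.5 m/s


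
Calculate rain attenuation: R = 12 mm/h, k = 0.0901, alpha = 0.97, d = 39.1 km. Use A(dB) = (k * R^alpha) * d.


gamma = 0.0901 * 12^0.97 = 1.003531 dB/km
A = 1.003531 * 39.1 = 39.24 dB

39.24 dB


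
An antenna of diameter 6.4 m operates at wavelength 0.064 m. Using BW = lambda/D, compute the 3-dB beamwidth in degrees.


BW_rad = 0.064 / 6.4 = 0.01
BW_deg = 0.57 degrees

0.57 degrees


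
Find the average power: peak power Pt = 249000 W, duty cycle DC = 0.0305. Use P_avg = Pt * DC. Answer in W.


P_avg = 249000 * 0.0305 = 7594.5 W

7594.5 W


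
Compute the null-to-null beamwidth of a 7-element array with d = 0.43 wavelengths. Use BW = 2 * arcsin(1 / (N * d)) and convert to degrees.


1/(N*d) = 1/(7*0.43) = 0.332226
BW = 2*arcsin(0.332226) = 38.8 degrees

38.8 degrees


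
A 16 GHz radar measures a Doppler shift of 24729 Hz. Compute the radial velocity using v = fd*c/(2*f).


v = 24729 * 3e8 / (2 * 16000000000.0) = 231.8 m/s

231.8 m/s


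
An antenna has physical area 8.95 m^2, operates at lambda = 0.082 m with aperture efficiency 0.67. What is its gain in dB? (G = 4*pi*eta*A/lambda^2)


G_linear = 4*pi*0.67*8.95/0.082^2 = 11206.76
G_dB = 10*log10(11206.76) = 40.5 dB

40.5 dB


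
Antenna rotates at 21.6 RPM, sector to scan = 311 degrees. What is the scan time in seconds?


t = 311 / (21.6 * 360) * 60 = 2.4 s

2.4 s


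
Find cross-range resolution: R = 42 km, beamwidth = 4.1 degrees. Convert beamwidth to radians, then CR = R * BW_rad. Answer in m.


BW_rad = 0.071558499
CR = 42000 * 0.071558499 = 3005.5 m

3005.5 m


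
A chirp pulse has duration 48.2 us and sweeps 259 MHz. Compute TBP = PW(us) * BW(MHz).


TBP = 48.2 * 259 = 12483.8

12483.8


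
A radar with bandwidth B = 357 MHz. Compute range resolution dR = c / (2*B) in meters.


dR = 3e8 / (2 * 357000000.0) = 0.42 m

0.42 m


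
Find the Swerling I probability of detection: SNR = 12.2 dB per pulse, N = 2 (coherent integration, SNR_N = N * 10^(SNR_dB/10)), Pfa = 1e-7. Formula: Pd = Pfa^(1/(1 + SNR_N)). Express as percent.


SNR_lin = 10^(12.2/10) = 16.59587
SNR_N = 2 * 16.59587 = 33.19174
1/(1 + SNR_N) = 1/34.19174 = 0.0292468
Pd = (1e-7)^0.0292468 = 0.62413
Pd = 62.4%

62.4%


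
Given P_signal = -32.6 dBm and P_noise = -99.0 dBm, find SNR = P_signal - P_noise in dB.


SNR = -32.6 - (-99.0) = 66.4 dB

66.4 dB


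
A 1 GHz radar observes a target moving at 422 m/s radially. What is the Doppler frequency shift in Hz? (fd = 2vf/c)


fd = 2 * 422 * 1000000000.0 / 3e8 = 2813.3 Hz

2813.3 Hz


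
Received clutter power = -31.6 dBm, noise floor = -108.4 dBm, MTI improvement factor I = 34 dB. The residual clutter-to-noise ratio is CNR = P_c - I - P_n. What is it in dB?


CNR = -31.6 - 34 - (-108.4) = 42.8 dB

42.8 dB


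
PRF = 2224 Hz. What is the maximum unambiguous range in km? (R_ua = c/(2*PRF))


R_ua = 3e8 / (2 * 2224) = 67446.0 m = 67.4 km

67.4 km


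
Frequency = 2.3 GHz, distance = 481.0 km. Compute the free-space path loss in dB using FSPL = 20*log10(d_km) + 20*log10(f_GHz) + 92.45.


20*log10(481.0) = 53.64
20*log10(2.3) = 7.23
FSPL = 153.3 dB

153.3 dB


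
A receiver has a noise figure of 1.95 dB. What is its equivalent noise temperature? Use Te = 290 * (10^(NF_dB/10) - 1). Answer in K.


NF_lin = 10^(1.95/10) = 1.566751
Te = 290 * (1.566751 - 1) = 164.4 K

164.4 K


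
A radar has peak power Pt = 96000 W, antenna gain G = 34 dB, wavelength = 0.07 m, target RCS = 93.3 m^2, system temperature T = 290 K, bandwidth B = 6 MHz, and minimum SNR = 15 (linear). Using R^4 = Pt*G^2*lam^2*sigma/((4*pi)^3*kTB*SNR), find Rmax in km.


G_lin = 10^(34/10) = 2511.886432
R^4 = 96000 * 2511.886432^2 * 0.07^2 * 93.3 / ((4*pi)^3 * 1.38e-23 * 290 * 6000000.0 * 15)
R^4 = 3.87436e20 m^4
R_max = (3.87436e20)^(1/4) = 140297.5 m = 140.3 km

140.3 km


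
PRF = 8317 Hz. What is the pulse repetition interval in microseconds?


PRI = 1/8317 = 0.0001202357 s = 120.2 us

120.2 us


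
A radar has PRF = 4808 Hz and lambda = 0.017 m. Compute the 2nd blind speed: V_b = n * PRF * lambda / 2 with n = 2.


V_blind = 2 * 4808 * 0.017 / 2 = 81.7 m/s

81.7 m/s


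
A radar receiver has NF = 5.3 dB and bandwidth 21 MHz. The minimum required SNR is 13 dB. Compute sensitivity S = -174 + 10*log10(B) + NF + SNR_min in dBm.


10*log10(21000000.0) = 73.22
S = -174 + 73.22 + 5.3 + 13 = -82.5 dBm

-82.5 dBm


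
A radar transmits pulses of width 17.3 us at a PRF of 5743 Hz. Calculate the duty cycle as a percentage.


DC = 17.3e-6 * 5743 * 100 = 9.94%

9.94%


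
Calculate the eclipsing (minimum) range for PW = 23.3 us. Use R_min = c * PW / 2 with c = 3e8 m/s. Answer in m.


R_min = 3e8 * 23.3e-6 / 2 = 3495.0 m

3495.0 m


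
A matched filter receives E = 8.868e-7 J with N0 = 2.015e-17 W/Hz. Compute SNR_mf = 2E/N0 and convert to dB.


SNR_lin = 2 * 8.868e-7 / 2.015e-17 = 8.802e10
SNR_dB = 10*log10(8.802e10) = 109.4 dB

109.4 dB


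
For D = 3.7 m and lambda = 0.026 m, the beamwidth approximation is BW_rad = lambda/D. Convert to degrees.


BW_rad = 0.026 / 3.7 = 0.007027
BW_deg = 0.4 degrees

0.4 degrees


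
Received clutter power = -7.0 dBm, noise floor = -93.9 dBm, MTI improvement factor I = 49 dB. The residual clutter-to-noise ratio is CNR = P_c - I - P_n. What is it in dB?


CNR = -7.0 - 49 - (-93.9) = 37.9 dB

37.9 dB


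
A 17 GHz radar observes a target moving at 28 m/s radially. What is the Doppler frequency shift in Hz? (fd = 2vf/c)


fd = 2 * 28 * 17000000000.0 / 3e8 = 3173.3 Hz

3173.3 Hz


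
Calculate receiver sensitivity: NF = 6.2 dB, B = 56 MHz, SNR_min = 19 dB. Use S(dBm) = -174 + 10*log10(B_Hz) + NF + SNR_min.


10*log10(56000000.0) = 77.48
S = -174 + 77.48 + 6.2 + 19 = -71.3 dBm

-71.3 dBm


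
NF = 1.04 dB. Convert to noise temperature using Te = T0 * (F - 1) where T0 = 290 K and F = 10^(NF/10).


NF_lin = 10^(1.04/10) = 1.270574
Te = 290 * (1.270574 - 1) = 78.5 K

78.5 K


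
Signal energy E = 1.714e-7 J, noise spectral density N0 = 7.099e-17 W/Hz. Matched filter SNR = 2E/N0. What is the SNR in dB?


SNR_lin = 2 * 1.714e-7 / 7.099e-17 = 4.829e9
SNR_dB = 10*log10(4.829e9) = 96.8 dB

96.8 dB


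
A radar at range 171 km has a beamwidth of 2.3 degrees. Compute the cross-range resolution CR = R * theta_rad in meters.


BW_rad = 0.040142573
CR = 171000 * 0.040142573 = 6864.4 m

6864.4 m


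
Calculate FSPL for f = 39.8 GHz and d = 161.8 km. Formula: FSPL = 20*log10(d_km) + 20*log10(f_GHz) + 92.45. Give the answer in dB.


20*log10(161.8) = 44.18
20*log10(39.8) = 32.0
FSPL = 168.6 dB

168.6 dB


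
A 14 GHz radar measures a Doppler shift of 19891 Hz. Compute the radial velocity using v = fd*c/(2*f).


v = 19891 * 3e8 / (2 * 14000000000.0) = 213.1 m/s

213.1 m/s


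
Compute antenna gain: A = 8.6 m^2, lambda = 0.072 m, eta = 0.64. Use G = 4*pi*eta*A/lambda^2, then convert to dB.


G_linear = 4*pi*0.64*8.6/0.072^2 = 13342.07
G_dB = 10*log10(13342.07) = 41.3 dB

41.3 dB


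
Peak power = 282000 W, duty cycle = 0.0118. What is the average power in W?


P_avg = 282000 * 0.0118 = 3327.6 W

3327.6 W


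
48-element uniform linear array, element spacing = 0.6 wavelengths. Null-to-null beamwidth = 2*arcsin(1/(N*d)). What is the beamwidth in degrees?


1/(N*d) = 1/(48*0.6) = 0.034722
BW = 2*arcsin(0.034722) = 4.0 degrees

4.0 degrees


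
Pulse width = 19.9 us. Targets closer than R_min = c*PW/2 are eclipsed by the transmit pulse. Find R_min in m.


R_min = 3e8 * 19.9e-6 / 2 = 2985.0 m

2985.0 m


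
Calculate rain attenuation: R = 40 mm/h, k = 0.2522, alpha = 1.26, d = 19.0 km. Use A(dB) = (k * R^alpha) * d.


gamma = 0.2522 * 40^1.26 = 26.32332 dB/km
A = 26.32332 * 19.0 = 500.14 dB

500.14 dB


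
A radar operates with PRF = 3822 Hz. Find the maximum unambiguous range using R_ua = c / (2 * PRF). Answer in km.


R_ua = 3e8 / (2 * 3822) = 39246.5 m = 39.2 km

39.2 km


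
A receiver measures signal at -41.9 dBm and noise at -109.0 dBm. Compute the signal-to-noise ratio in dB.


SNR = -41.9 - (-109.0) = 67.1 dB

67.1 dB


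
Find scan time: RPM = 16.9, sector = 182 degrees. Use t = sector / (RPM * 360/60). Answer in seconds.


t = 182 / (16.9 * 360) * 60 = 1.79 s

1.79 s


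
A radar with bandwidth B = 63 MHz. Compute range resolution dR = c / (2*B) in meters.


dR = 3e8 / (2 * 63000000.0) = 2.38 m

2.38 m


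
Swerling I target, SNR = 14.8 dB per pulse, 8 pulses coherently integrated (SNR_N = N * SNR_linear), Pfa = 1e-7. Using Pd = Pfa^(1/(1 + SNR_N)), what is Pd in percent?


SNR_lin = 10^(14.8/10) = 30.19952
SNR_N = 8 * 30.19952 = 241.59616
1/(1 + SNR_N) = 1/242.59616 = 0.0041221
Pd = (1e-7)^0.0041221 = 0.93572
Pd = 93.6%

93.6%


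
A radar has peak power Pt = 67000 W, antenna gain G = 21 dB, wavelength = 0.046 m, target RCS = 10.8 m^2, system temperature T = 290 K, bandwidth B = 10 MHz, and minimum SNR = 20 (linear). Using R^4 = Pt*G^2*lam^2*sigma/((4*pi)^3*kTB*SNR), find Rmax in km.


G_lin = 10^(21/10) = 125.892541
R^4 = 67000 * 125.892541^2 * 0.046^2 * 10.8 / ((4*pi)^3 * 1.38e-23 * 290 * 10000000.0 * 20)
R^4 = 1.52784e16 m^4
R_max = (1.52784e16)^(1/4) = 11117.8 m = 11.1 km

11.1 km


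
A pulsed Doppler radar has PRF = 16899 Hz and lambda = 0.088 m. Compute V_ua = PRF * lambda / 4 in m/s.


V_ua = 16899 * 0.088 / 4 = 371.8 m/s

371.8 m/s


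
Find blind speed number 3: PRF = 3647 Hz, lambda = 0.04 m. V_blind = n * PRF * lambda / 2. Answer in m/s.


V_blind = 3 * 3647 * 0.04 / 2 = 218.8 m/s

218.8 m/s


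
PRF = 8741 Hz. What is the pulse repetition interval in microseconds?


PRI = 1/8741 = 0.0001144034 s = 114.4 us

114.4 us


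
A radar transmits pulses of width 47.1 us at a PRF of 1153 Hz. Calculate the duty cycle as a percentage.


DC = 47.1e-6 * 1153 * 100 = 5.43%

5.43%


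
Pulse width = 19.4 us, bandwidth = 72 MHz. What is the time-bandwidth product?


TBP = 19.4 * 72 = 1396.8

1396.8


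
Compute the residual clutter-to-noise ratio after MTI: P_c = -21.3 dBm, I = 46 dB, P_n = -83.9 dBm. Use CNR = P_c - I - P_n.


CNR = -21.3 - 46 - (-83.9) = 16.6 dB

16.6 dB


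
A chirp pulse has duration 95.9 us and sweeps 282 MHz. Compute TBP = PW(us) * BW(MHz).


TBP = 95.9 * 282 = 27043.8

27043.8


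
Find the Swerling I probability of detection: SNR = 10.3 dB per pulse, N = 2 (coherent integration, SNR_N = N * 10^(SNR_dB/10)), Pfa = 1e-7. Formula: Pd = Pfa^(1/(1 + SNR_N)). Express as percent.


SNR_lin = 10^(10.3/10) = 10.71519
SNR_N = 2 * 10.71519 = 21.43038
1/(1 + SNR_N) = 1/22.43038 = 0.0445824
Pd = (1e-7)^0.0445824 = 0.48744
Pd = 48.7%

48.7%


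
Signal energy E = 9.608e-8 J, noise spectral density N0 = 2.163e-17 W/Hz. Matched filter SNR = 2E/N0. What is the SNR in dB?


SNR_lin = 2 * 9.608e-8 / 2.163e-17 = 8.884e9
SNR_dB = 10*log10(8.884e9) = 99.5 dB

99.5 dB


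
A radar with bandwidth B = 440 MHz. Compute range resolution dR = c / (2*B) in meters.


dR = 3e8 / (2 * 440000000.0) = 0.34 m

0.34 m


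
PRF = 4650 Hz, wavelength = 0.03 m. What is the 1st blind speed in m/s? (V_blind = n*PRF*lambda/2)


V_blind = 1 * 4650 * 0.03 / 2 = 69.8 m/s

69.8 m/s


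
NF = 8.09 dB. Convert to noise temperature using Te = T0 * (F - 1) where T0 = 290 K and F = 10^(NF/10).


NF_lin = 10^(8.09/10) = 6.441693
Te = 290 * (6.441693 - 1) = 1578.1 K

1578.1 K


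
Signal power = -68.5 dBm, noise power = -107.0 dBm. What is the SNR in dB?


SNR = -68.5 - (-107.0) = 38.5 dB

38.5 dB


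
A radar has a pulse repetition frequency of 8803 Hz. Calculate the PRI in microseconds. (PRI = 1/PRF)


PRI = 1/8803 = 0.0001135976 s = 113.6 us

113.6 us


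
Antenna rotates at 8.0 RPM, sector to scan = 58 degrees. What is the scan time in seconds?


t = 58 / (8.0 * 360) * 60 = 1.21 s

1.21 s


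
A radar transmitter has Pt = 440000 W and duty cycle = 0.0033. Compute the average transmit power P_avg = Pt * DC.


P_avg = 440000 * 0.0033 = 1452.0 W

1452.0 W


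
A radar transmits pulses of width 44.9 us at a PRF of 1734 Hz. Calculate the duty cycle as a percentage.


DC = 44.9e-6 * 1734 * 100 = 7.79%

7.79%


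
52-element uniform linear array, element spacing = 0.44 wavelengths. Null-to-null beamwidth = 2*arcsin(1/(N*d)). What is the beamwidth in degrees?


1/(N*d) = 1/(52*0.44) = 0.043706
BW = 2*arcsin(0.043706) = 5.0 degrees

5.0 degrees


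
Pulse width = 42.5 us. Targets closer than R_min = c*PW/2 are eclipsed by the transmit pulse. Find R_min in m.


R_min = 3e8 * 42.5e-6 / 2 = 6375.0 m

6375.0 m


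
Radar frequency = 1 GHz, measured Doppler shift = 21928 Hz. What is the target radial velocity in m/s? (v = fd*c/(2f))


v = 21928 * 3e8 / (2 * 1000000000.0) = 3289.2 m/s

3289.2 m/s


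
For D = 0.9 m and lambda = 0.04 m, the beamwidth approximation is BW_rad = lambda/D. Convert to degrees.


BW_rad = 0.04 / 0.9 = 0.044444
BW_deg = 2.55 degrees

2.55 degrees


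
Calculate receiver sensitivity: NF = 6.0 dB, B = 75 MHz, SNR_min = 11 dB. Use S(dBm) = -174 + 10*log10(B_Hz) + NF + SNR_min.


10*log10(75000000.0) = 78.75
S = -174 + 78.75 + 6.0 + 11 = -78.2 dBm

-78.2 dBm


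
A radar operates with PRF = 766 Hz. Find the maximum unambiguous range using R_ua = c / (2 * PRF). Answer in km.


R_ua = 3e8 / (2 * 766) = 195822.5 m = 195.8 km

195.8 km


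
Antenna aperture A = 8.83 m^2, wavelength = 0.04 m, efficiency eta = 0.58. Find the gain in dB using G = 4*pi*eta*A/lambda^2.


G_linear = 4*pi*0.58*8.83/0.04^2 = 40223.38
G_dB = 10*log10(40223.38) = 46.0 dB

46.0 dB


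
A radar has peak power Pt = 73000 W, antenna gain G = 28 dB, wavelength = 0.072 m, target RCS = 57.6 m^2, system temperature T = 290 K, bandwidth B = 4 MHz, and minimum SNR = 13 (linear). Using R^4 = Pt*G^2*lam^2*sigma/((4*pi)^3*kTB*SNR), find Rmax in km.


G_lin = 10^(28/10) = 630.957344
R^4 = 73000 * 630.957344^2 * 0.072^2 * 57.6 / ((4*pi)^3 * 1.38e-23 * 290 * 4000000.0 * 13)
R^4 = 2.10136e19 m^4
R_max = (2.10136e19)^(1/4) = 67705.7 m = 67.7 km

67.7 km


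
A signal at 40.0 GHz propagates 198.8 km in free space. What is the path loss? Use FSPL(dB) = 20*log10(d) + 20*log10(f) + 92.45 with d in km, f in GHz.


20*log10(198.8) = 45.97
20*log10(40.0) = 32.04
FSPL = 170.5 dB

170.5 dB


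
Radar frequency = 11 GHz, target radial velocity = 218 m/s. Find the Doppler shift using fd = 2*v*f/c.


fd = 2 * 218 * 11000000000.0 / 3e8 = 15986.7 Hz

15986.7 Hz


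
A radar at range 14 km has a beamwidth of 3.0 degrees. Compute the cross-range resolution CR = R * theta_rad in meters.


BW_rad = 0.052359878
CR = 14000 * 0.052359878 = 733.0 m

733.0 m


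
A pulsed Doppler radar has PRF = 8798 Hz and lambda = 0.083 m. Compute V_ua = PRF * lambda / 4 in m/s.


V_ua = 8798 * 0.083 / 4 = 182.6 m/s

182.6 m/s


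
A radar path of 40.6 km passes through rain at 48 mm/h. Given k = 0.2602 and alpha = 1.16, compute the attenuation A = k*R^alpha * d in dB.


gamma = 0.2602 * 48^1.16 = 23.20316 dB/km
A = 23.20316 * 40.6 = 942.05 dB

942.05 dB


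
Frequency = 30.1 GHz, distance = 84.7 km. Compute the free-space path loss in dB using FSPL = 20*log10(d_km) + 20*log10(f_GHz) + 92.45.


20*log10(84.7) = 38.56
20*log10(30.1) = 29.57
FSPL = 160.6 dB

160.6 dB


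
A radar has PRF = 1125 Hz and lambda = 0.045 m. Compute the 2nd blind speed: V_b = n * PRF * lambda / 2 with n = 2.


V_blind = 2 * 1125 * 0.045 / 2 = 50.6 m/s

50.6 m/s


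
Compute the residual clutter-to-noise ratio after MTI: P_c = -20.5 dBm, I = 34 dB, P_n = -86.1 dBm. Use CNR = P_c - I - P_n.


CNR = -20.5 - 34 - (-86.1) = 31.6 dB

31.6 dB


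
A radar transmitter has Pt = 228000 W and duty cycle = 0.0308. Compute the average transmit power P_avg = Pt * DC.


P_avg = 228000 * 0.0308 = 7022.4 W

7022.4 W


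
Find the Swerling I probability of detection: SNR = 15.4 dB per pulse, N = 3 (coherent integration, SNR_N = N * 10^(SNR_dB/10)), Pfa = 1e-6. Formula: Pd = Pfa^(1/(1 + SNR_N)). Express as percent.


SNR_lin = 10^(15.4/10) = 34.67369
SNR_N = 3 * 34.67369 = 104.02107
1/(1 + SNR_N) = 1/105.02107 = 0.0095219
Pd = (1e-6)^0.0095219 = 0.87674
Pd = 87.7%

87.7%


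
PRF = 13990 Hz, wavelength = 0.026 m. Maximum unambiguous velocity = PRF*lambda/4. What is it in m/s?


V_ua = 13990 * 0.026 / 4 = 90.9 m/s

90.9 m/s


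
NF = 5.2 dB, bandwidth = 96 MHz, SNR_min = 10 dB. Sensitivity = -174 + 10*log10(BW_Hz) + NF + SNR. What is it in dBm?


10*log10(96000000.0) = 79.82
S = -174 + 79.82 + 5.2 + 10 = -79.0 dBm

-79.0 dBm


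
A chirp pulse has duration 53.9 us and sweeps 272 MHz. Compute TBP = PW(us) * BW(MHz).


TBP = 53.9 * 272 = 14660.8

14660.8
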